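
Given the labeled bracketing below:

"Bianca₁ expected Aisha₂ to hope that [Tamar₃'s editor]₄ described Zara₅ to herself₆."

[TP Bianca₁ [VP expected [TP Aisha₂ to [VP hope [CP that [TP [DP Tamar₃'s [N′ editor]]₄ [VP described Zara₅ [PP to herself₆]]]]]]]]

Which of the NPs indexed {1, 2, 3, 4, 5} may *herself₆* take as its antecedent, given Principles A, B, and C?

{4, 5}

*herself* is an anaphor, so Principle A applies: it must be bound in its binding domain.
Binding domain of *herself₆*: the embedded TP, whose subject is [Tamar₃'s editor]₄.
*Bianca₁* c-commands the anaphor but is outside its binding domain → cannot satisfy Principle A.
*Aisha₂* c-commands the anaphor but is outside its binding domain → cannot satisfy Principle A.
*Tamar₃* does not c-command the anaphor → cannot bind it.
*[Tamar₃'s editor]₄* c-commands the anaphor within its binding domain → licit binder.
*Zara₅* c-commands the anaphor within its binding domain → licit binder.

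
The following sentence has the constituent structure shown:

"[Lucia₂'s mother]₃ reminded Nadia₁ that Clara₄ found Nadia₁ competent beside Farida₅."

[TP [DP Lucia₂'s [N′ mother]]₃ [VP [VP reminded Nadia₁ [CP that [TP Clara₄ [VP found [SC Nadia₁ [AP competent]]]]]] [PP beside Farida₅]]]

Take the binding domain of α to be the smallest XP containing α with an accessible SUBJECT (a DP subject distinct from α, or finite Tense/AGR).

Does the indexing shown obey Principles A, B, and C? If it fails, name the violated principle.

Principle C

The two coindexed NPs are *Nadia₁* (the lower occurrence) and *Nadia₁* (the higher occurrence).
*Nadia₁* (the lower occurrence) is an R-expression. Principle C requires it to be free everywhere.
*Nadia₁* (the higher occurrence) c-commands it and carries the same index.
The R-expression is bound → Principle C violation.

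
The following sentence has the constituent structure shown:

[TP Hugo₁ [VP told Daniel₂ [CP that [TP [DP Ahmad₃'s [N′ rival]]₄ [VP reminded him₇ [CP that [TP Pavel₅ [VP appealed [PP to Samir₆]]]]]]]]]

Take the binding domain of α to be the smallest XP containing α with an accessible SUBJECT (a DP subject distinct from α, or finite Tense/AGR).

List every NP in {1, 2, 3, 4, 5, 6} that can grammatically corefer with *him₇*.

*him* is a pronoun, so Principle B applies: it must be free in its binding domain.
Binding domain of *him₇*: the embedded TP, whose subject is [Ahmad₃'s rival]₄.
*Hugo₁* c-commands the pronoun but from outside its binding domain, and is not c-commanded by it → coindexation permitted.
*Daniel₂* c-commands the pronoun but from outside its binding domain, and is not c-commanded by it → coindexation permitted.
*Ahmad₃* and the pronoun do not c-command one another → neither Principle B nor Principle C is at stake; coindexation permitted.
*[Ahmad₃'s rival]₄* c-commands the pronoun within its binding domain → coindexation would violate Principle B.
*Pavel₅*: the pronoun c-commands this R-expression → coindexation would violate Principle C on *Pavel₅*.
*Samir₆*: the pronoun c-commands this R-expression → coindexation would violate Principle C on *Samir₆*.

{1, 2, 3}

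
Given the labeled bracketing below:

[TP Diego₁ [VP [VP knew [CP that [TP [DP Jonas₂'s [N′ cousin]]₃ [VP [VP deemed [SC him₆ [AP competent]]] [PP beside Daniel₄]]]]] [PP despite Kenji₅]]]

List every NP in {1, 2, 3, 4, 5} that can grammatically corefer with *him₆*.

{1, 2, 4, 5}

*him* is a pronoun, so Principle B applies: it must be free in its binding domain.
Binding domain of *him₆*: the embedded TP, whose subject is [Jonas₂'s cousin]₃.
*Diego₁* c-commands the pronoun but from outside its binding domain, and is not c-commanded by it → coindexation permitted.
*Jonas₂* and the pronoun do not c-command one another → neither Principle B nor Principle C is at stake; coindexation permitted.
*[Jonas₂'s cousin]₃* c-commands the pronoun within its binding domain → coindexation would violate Principle B.
*Daniel₄* and the pronoun do not c-command one another → neither Principle B nor Principle C is at stake; coindexation permitted.
*Kenji₅* and the pronoun do not c-command one another → neither Principle B nor Principle C is at stake; coindexation permitted.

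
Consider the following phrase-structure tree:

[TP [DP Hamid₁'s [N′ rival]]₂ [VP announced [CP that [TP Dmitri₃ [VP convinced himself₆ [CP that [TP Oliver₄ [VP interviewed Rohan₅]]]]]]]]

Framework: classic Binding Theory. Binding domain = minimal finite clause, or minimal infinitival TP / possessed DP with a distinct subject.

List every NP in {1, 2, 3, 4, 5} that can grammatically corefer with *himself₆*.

*himself* is an anaphor, so Principle A applies: it must be bound in its binding domain.
Binding domain of *himself₆*: the embedded TP, whose subject is Dmitri₃.
*Hamid₁* does not c-command the anaphor → cannot bind it.
*[Hamid₁'s rival]₂* c-commands the anaphor but is outside its binding domain → cannot satisfy Principle A.
*Dmitri₃* c-commands the anaphor within its binding domain → licit binder.
*Oliver₄* does not c-command the anaphor → cannot bind it.
*Rohan₅* does not c-command the anaphor → cannot bind it.

{3}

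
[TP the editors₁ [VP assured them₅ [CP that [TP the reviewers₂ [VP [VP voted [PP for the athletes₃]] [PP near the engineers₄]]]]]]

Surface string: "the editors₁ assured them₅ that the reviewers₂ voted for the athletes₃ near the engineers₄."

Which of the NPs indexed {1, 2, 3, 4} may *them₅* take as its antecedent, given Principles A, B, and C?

none

*them* is a pronoun, so Principle B applies: it must be free in its binding domain.
Binding domain of *them₅*: the matrix TP, whose subject is the editors₁.
*the editors₁* c-commands the pronoun within its binding domain → coindexation would violate Principle B.
*the reviewers₂*: the pronoun c-commands this R-expression → coindexation would violate Principle C on *the reviewers₂*.
*the athletes₃*: the pronoun c-commands this R-expression → coindexation would violate Principle C on *the athletes₃*.
*the engineers₄*: the pronoun c-commands this R-expression → coindexation would violate Principle C on *the engineers₄*.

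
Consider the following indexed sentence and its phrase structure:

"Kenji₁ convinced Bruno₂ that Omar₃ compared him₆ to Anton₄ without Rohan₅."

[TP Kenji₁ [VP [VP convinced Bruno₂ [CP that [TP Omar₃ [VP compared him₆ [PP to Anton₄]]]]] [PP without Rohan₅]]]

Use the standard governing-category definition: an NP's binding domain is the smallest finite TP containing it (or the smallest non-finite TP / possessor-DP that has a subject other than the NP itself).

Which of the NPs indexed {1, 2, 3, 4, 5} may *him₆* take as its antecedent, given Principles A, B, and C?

{1, 2, 5}

*him* is a pronoun, so Principle B applies: it must be free in its binding domain.
Binding domain of *him₆*: the embedded TP, whose subject is Omar₃.
*Kenji₁* c-commands the pronoun but from outside its binding domain, and is not c-commanded by it → coindexation permitted.
*Bruno₂* c-commands the pronoun but from outside its binding domain, and is not c-commanded by it → coindexation permitted.
*Omar₃* c-commands the pronoun within its binding domain → coindexation would violate Principle B.
*Anton₄*: the pronoun c-commands this R-expression → coindexation would violate Principle C on *Anton₄*.
*Rohan₅* and the pronoun do not c-command one another → neither Principle B nor Principle C is at stake; coindexation permitted.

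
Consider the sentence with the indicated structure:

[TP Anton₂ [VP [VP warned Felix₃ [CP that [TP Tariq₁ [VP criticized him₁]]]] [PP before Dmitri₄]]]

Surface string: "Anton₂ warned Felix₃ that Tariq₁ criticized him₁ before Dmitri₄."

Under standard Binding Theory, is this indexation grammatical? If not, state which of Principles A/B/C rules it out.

The two coindexed NPs are *Tariq₁* and *him₁*.
*him₁* is a pronoun. Its binding domain is the embedded TP, whose subject is Tariq₁.
*Tariq₁* c-commands it within that domain and carries the same index.
The pronoun is locally bound → Principle B violation.

Principle B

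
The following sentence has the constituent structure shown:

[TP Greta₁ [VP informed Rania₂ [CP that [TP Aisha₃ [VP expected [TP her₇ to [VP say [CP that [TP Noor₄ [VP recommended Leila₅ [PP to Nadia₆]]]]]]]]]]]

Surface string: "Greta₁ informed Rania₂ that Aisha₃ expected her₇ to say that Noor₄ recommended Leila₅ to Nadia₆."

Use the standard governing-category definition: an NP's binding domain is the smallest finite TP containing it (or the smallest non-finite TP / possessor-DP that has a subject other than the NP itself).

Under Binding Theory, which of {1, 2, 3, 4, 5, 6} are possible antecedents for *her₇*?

*her* is a pronoun, so Principle B applies: it must be free in its binding domain.
Binding domain of *her₇*: the embedded TP, whose subject is Aisha₃.
*Greta₁* c-commands the pronoun but from outside its binding domain, and is not c-commanded by it → coindexation permitted.
*Rania₂* c-commands the pronoun but from outside its binding domain, and is not c-commanded by it → coindexation permitted.
*Aisha₃* c-commands the pronoun within its binding domain → coindexation would violate Principle B.
*Noor₄*: the pronoun c-commands this R-expression → coindexation would violate Principle C on *Noor₄*.
*Leila₅*: the pronoun c-commands this R-expression → coindexation would violate Principle C on *Leila₅*.
*Nadia₆*: the pronoun c-commands this R-expression → coindexation would violate Principle C on *Nadia₆*.

{1, 2}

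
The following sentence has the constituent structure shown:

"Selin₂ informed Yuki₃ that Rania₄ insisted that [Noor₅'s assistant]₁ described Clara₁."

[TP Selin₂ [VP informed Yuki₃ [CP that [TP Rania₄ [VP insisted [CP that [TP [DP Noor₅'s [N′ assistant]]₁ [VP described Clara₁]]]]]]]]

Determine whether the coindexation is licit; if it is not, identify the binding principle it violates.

The two coindexed NPs are *[Noor₅'s assistant]₁* and *Clara₁*.
*Clara₁* is an R-expression. Principle C requires it to be free everywhere.
*[Noor₅'s assistant]₁* c-commands it and carries the same index.
The R-expression is bound → Principle C violation.

Principle C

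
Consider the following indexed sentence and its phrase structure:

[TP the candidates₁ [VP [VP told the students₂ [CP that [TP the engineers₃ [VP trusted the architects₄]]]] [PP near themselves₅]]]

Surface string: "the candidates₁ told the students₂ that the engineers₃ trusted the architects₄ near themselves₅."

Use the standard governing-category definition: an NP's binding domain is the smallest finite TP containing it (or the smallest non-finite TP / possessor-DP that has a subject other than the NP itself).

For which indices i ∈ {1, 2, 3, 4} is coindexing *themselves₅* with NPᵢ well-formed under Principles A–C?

{1}

*themselves* is an anaphor, so Principle A applies: it must be bound in its binding domain.
Binding domain of *themselves₅*: the matrix TP, whose subject is the candidates₁.
*the candidates₁* c-commands the anaphor within its binding domain → licit binder.
*the students₂* does not c-command the anaphor → cannot bind it.
*the engineers₃* does not c-command the anaphor → cannot bind it.
*the architects₄* does not c-command the anaphor → cannot bind it.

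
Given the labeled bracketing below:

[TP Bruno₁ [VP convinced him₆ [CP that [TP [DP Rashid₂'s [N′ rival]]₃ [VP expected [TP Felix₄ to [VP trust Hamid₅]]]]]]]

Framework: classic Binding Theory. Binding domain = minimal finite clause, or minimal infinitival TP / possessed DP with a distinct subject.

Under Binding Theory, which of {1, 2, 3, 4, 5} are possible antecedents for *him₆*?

none

*him* is a pronoun, so Principle B applies: it must be free in its binding domain.
Binding domain of *him₆*: the matrix TP, whose subject is Bruno₁.
*Bruno₁* c-commands the pronoun within its binding domain → coindexation would violate Principle B.
*Rashid₂*: the pronoun c-commands this R-expression → coindexation would violate Principle C on *Rashid₂*.
*[Rashid₂'s rival]₃*: the pronoun c-commands this R-expression → coindexation would violate Principle C on *[Rashid₂'s rival]₃*.
*Felix₄*: the pronoun c-commands this R-expression → coindexation would violate Principle C on *Felix₄*.
*Hamid₅*: the pronoun c-commands this R-expression → coindexation would violate Principle C on *Hamid₅*.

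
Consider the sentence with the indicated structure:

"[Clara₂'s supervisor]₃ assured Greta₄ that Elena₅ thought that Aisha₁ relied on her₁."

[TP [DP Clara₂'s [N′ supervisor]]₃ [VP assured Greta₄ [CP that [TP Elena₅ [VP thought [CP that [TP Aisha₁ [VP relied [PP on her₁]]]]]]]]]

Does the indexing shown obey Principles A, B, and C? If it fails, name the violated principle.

The two coindexed NPs are *Aisha₁* and *her₁*.
*her₁* is a pronoun. Its binding domain is the embedded TP, whose subject is Aisha₁.
*Aisha₁* c-commands it within that domain and carries the same index.
The pronoun is locally bound → Principle B violation.

Principle B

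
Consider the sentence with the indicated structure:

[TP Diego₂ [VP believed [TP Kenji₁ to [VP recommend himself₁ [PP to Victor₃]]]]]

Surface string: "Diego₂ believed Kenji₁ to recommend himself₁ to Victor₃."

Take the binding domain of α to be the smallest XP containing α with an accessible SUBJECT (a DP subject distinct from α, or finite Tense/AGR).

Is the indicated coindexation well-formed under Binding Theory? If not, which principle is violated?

grammatical

The two coindexed NPs are *Kenji₁* and *himself₁*.
*himself₁* is an anaphor; its binding domain is the embedded TP, whose subject is Kenji₁. *Kenji₁* c-commands it within that domain and shares its index, so Principle A is satisfied.
*Kenji₁* is an R-expression; *himself₁* does not c-command it, and no other NP shares its index, so Principle C is satisfied.
All principles are respected.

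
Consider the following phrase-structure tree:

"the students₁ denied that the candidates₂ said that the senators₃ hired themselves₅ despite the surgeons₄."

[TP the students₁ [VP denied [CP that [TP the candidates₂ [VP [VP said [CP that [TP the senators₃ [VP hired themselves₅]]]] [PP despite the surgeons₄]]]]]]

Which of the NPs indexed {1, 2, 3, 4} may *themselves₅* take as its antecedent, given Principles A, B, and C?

*themselves* is an anaphor, so Principle A applies: it must be bound in its binding domain.
Binding domain of *themselves₅*: the embedded TP, whose subject is the senators₃.
*the students₁* c-commands the anaphor but is outside its binding domain → cannot satisfy Principle A.
*the candidates₂* c-commands the anaphor but is outside its binding domain → cannot satisfy Principle A.
*the senators₃* c-commands the anaphor within its binding domain → licit binder.
*the surgeons₄* does not c-command the anaphor → cannot bind it.

{3}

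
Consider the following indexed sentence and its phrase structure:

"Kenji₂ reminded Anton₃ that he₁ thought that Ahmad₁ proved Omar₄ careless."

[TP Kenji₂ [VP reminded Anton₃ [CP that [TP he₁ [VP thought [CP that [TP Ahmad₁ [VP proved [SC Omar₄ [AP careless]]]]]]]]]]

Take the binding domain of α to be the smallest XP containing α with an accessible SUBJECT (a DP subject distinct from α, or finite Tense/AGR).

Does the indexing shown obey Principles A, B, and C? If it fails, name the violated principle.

The two coindexed NPs are *he₁* and *Ahmad₁*.
*Ahmad₁* is an R-expression. Principle C requires it to be free everywhere.
*he₁* c-commands it and carries the same index.
The R-expression is bound → Principle C violation.

Principle C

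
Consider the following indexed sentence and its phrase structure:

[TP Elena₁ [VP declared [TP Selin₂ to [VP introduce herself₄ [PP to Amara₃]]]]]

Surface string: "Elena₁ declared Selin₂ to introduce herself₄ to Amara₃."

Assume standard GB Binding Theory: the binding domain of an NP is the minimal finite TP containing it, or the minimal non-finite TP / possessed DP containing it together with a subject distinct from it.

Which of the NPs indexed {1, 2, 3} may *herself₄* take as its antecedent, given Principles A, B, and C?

{2}

*herself* is an anaphor, so Principle A applies: it must be bound in its binding domain.
Binding domain of *herself₄*: the embedded TP, whose subject is Selin₂.
*Elena₁* c-commands the anaphor but is outside its binding domain → cannot satisfy Principle A.
*Selin₂* c-commands the anaphor within its binding domain → licit binder.
*Amara₃* does not c-command the anaphor → cannot bind it.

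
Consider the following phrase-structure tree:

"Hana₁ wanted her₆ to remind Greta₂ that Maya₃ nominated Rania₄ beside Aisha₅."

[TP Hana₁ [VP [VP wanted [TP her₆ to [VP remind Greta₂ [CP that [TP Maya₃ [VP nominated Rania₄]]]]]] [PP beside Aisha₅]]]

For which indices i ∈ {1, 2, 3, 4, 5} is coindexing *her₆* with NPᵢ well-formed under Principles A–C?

{5}

*her* is a pronoun, so Principle B applies: it must be free in its binding domain.
Binding domain of *her₆*: the matrix TP, whose subject is Hana₁.
*Hana₁* c-commands the pronoun within its binding domain → coindexation would violate Principle B.
*Greta₂*: the pronoun c-commands this R-expression → coindexation would violate Principle C on *Greta₂*.
*Maya₃*: the pronoun c-commands this R-expression → coindexation would violate Principle C on *Maya₃*.
*Rania₄*: the pronoun c-commands this R-expression → coindexation would violate Principle C on *Rania₄*.
*Aisha₅* and the pronoun do not c-command one another → neither Principle B nor Principle C is at stake; coindexation permitted.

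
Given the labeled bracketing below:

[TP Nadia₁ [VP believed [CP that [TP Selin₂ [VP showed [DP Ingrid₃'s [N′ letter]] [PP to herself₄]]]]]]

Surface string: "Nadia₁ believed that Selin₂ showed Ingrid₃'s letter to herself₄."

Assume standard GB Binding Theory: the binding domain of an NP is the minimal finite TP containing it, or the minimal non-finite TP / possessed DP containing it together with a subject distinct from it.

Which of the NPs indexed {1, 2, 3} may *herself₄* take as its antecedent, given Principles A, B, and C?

*herself* is an anaphor, so Principle A applies: it must be bound in its binding domain.
Binding domain of *herself₄*: the embedded TP, whose subject is Selin₂.
*Nadia₁* c-commands the anaphor but is outside its binding domain → cannot satisfy Principle A.
*Selin₂* c-commands the anaphor within its binding domain → licit binder.
*Ingrid₃* does not c-command the anaphor → cannot bind it.

{2}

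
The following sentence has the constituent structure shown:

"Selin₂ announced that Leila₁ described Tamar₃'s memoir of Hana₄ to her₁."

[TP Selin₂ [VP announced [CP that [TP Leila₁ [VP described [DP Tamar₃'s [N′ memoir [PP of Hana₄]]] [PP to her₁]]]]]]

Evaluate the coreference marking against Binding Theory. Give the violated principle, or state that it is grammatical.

Principle B

The two coindexed NPs are *Leila₁* and *her₁*.
*her₁* is a pronoun. Its binding domain is the embedded TP, whose subject is Leila₁.
*Leila₁* c-commands it within that domain and carries the same index.
The pronoun is locally bound → Principle B violation.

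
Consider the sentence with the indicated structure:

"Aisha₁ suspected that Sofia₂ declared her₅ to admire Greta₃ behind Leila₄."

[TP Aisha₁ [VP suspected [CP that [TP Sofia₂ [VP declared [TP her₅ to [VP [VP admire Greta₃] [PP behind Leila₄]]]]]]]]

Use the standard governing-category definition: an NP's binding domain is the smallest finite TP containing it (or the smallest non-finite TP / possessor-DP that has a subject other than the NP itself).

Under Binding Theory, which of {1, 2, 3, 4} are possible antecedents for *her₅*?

{1}

*her* is a pronoun, so Principle B applies: it must be free in its binding domain.
Binding domain of *her₅*: the embedded TP, whose subject is Sofia₂.
*Aisha₁* c-commands the pronoun but from outside its binding domain, and is not c-commanded by it → coindexation permitted.
*Sofia₂* c-commands the pronoun within its binding domain → coindexation would violate Principle B.
*Greta₃*: the pronoun c-commands this R-expression → coindexation would violate Principle C on *Greta₃*.
*Leila₄*: the pronoun c-commands this R-expression → coindexation would violate Principle C on *Leila₄*.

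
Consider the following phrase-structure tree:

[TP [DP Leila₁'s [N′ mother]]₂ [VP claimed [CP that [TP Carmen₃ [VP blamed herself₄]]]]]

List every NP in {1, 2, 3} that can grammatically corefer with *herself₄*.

{3}

*herself* is an anaphor, so Principle A applies: it must be bound in its binding domain.
Binding domain of *herself₄*: the embedded TP, whose subject is Carmen₃.
*Leila₁* does not c-command the anaphor → cannot bind it.
*[Leila₁'s mother]₂* c-commands the anaphor but is outside its binding domain → cannot satisfy Principle A.
*Carmen₃* c-commands the anaphor within its binding domain → licit binder.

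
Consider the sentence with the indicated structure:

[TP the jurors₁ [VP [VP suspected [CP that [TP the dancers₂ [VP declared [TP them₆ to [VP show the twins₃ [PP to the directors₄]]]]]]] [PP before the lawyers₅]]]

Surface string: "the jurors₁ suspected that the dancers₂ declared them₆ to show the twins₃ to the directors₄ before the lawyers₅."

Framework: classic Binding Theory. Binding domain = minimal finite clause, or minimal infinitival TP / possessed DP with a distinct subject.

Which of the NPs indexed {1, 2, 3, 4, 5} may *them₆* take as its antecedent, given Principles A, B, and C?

*them* is a pronoun, so Principle B applies: it must be free in its binding domain.
Binding domain of *them₆*: the embedded TP, whose subject is the dancers₂.
*the jurors₁* c-commands the pronoun but from outside its binding domain, and is not c-commanded by it → coindexation permitted.
*the dancers₂* c-commands the pronoun within its binding domain → coindexation would violate Principle B.
*the twins₃*: the pronoun c-commands this R-expression → coindexation would violate Principle C on *the twins₃*.
*the directors₄*: the pronoun c-commands this R-expression → coindexation would violate Principle C on *the directors₄*.
*the lawyers₅* and the pronoun do not c-command one another → neither Principle B nor Principle C is at stake; coindexation permitted.

{1, 5}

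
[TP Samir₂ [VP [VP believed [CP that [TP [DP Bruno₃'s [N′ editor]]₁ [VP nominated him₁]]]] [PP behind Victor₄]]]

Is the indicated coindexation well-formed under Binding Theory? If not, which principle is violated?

Principle B

The two coindexed NPs are *[Bruno₃'s editor]₁* and *him₁*.
*him₁* is a pronoun. Its binding domain is the embedded TP, whose subject is [Bruno₃'s editor]₁.
*[Bruno₃'s editor]₁* c-commands it within that domain and carries the same index.
The pronoun is locally bound → Principle B violation.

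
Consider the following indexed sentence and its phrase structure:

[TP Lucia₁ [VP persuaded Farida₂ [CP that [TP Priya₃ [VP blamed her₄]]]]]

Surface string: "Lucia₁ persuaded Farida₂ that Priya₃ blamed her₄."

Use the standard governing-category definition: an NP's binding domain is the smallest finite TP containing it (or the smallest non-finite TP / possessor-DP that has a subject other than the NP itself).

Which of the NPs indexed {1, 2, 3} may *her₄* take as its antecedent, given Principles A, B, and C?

{1, 2}

*her* is a pronoun, so Principle B applies: it must be free in its binding domain.
Binding domain of *her₄*: the embedded TP, whose subject is Priya₃.
*Lucia₁* c-commands the pronoun but from outside its binding domain, and is not c-commanded by it → coindexation permitted.
*Farida₂* c-commands the pronoun but from outside its binding domain, and is not c-commanded by it → coindexation permitted.
*Priya₃* c-commands the pronoun within its binding domain → coindexation would violate Principle B.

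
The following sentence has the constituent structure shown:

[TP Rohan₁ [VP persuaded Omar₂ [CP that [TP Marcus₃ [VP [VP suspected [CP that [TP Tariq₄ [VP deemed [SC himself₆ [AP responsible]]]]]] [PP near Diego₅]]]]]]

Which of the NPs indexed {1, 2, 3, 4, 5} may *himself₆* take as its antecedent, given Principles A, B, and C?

{4}

*himself* is an anaphor, so Principle A applies: it must be bound in its binding domain.
Binding domain of *himself₆*: the embedded TP, whose subject is Tariq₄.
*Rohan₁* c-commands the anaphor but is outside its binding domain → cannot satisfy Principle A.
*Omar₂* c-commands the anaphor but is outside its binding domain → cannot satisfy Principle A.
*Marcus₃* c-commands the anaphor but is outside its binding domain → cannot satisfy Principle A.
*Tariq₄* c-commands the anaphor within its binding domain → licit binder.
*Diego₅* does not c-command the anaphor → cannot bind it.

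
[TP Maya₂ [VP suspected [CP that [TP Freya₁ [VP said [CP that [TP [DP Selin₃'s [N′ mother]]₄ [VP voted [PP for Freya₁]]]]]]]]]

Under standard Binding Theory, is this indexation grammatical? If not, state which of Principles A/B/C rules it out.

The two coindexed NPs are *Freya₁* (the lower occurrence) and *Freya₁* (the higher occurrence).
*Freya₁* (the lower occurrence) is an R-expression. Principle C requires it to be free everywhere.
*Freya₁* (the higher occurrence) c-commands it and carries the same index.
The R-expression is bound → Principle C violation.

Principle C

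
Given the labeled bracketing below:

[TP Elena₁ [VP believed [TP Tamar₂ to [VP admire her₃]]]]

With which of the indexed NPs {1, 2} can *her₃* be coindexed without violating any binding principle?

{1}

*her* is a pronoun, so Principle B applies: it must be free in its binding domain.
Binding domain of *her₃*: the embedded TP, whose subject is Tamar₂.
*Elena₁* c-commands the pronoun but from outside its binding domain, and is not c-commanded by it → coindexation permitted.
*Tamar₂* c-commands the pronoun within its binding domain → coindexation would violate Principle B.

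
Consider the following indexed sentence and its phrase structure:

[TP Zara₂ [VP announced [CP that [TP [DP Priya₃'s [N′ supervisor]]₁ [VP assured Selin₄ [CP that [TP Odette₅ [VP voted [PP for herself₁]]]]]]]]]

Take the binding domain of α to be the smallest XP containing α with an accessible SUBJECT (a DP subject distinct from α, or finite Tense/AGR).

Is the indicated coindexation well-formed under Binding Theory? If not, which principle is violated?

Principle A

The two coindexed NPs are *[Priya₃'s supervisor]₁* and *herself₁*.
*herself₁* is an anaphor. Principle A requires it to be bound within its binding domain — the embedded TP, whose subject is Odette₅.
Within that domain it is c-commanded by *Odette₅*, which does not share its index.
*[Priya₃'s supervisor]₁* does c-command the anaphor, but from outside its binding domain.
The anaphor is unbound in its domain → Principle A violation.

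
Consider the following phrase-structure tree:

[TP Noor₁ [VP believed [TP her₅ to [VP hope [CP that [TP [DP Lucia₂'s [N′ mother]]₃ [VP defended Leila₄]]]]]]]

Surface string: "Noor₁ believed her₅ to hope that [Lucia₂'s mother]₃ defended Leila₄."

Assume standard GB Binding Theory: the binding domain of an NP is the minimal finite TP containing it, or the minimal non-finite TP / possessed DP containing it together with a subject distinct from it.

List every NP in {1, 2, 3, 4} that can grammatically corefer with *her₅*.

*her* is a pronoun, so Principle B applies: it must be free in its binding domain.
Binding domain of *her₅*: the matrix TP, whose subject is Noor₁.
*Noor₁* c-commands the pronoun within its binding domain → coindexation would violate Principle B.
*Lucia₂*: the pronoun c-commands this R-expression → coindexation would violate Principle C on *Lucia₂*.
*[Lucia₂'s mother]₃*: the pronoun c-commands this R-expression → coindexation would violate Principle C on *[Lucia₂'s mother]₃*.
*Leila₄*: the pronoun c-commands this R-expression → coindexation would violate Principle C on *Leila₄*.

none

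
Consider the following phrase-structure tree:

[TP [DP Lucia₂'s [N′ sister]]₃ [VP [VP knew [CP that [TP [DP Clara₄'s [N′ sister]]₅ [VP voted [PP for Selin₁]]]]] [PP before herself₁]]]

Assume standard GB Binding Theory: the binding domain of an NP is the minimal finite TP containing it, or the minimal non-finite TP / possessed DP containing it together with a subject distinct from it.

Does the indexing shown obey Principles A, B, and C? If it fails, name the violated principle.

The two coindexed NPs are *Selin₁* and *herself₁*.
*herself₁* is an anaphor. Principle A requires it to be bound within its binding domain — the matrix TP, whose subject is [Lucia₂'s sister]₃.
Within that domain it is c-commanded by *[Lucia₂'s sister]₃*, which does not share its index.
*Selin₁* does not c-command the anaphor at all.
The anaphor is unbound in its domain → Principle A violation.

Principle A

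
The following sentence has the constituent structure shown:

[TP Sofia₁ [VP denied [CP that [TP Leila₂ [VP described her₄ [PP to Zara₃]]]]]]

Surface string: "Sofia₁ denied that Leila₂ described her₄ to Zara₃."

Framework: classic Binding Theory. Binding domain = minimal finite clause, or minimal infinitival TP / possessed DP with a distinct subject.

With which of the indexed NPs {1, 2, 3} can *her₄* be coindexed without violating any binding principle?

*her* is a pronoun, so Principle B applies: it must be free in its binding domain.
Binding domain of *her₄*: the embedded TP, whose subject is Leila₂.
*Sofia₁* c-commands the pronoun but from outside its binding domain, and is not c-commanded by it → coindexation permitted.
*Leila₂* c-commands the pronoun within its binding domain → coindexation would violate Principle B.
*Zara₃*: the pronoun c-commands this R-expression → coindexation would violate Principle C on *Zara₃*.

{1}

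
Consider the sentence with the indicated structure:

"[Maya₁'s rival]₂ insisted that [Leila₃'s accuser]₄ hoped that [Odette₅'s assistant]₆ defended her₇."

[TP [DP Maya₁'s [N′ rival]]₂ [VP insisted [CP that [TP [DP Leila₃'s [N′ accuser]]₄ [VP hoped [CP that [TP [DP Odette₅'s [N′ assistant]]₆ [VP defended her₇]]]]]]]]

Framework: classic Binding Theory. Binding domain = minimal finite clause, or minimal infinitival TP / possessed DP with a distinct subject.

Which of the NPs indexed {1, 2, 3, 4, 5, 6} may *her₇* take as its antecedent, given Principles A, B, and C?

{1, 2, 3, 4, 5}

*her* is a pronoun, so Principle B applies: it must be free in its binding domain.
Binding domain of *her₇*: the embedded TP, whose subject is [Odette₅'s assistant]₆.
*Maya₁* and the pronoun do not c-command one another → neither Principle B nor Principle C is at stake; coindexation permitted.
*[Maya₁'s rival]₂* c-commands the pronoun but from outside its binding domain, and is not c-commanded by it → coindexation permitted.
*Leila₃* and the pronoun do not c-command one another → neither Principle B nor Principle C is at stake; coindexation permitted.
*[Leila₃'s accuser]₄* c-commands the pronoun but from outside its binding domain, and is not c-commanded by it → coindexation permitted.
*Odette₅* and the pronoun do not c-command one another → neither Principle B nor Principle C is at stake; coindexation permitted.
*[Odette₅'s assistant]₆* c-commands the pronoun within its binding domain → coindexation would violate Principle B.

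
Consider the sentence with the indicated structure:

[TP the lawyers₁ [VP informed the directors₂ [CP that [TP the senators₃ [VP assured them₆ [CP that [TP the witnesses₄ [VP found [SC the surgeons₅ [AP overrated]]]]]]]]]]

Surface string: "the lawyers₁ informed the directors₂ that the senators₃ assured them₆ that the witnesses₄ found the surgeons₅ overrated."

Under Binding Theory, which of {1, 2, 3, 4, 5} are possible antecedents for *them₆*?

{1, 2}

*them* is a pronoun, so Principle B applies: it must be free in its binding domain.
Binding domain of *them₆*: the embedded TP, whose subject is the senators₃.
*the lawyers₁* c-commands the pronoun but from outside its binding domain, and is not c-commanded by it → coindexation permitted.
*the directors₂* c-commands the pronoun but from outside its binding domain, and is not c-commanded by it → coindexation permitted.
*the senators₃* c-commands the pronoun within its binding domain → coindexation would violate Principle B.
*the witnesses₄*: the pronoun c-commands this R-expression → coindexation would violate Principle C on *the witnesses₄*.
*the surgeons₅*: the pronoun c-commands this R-expression → coindexation would violate Principle C on *the surgeons₅*.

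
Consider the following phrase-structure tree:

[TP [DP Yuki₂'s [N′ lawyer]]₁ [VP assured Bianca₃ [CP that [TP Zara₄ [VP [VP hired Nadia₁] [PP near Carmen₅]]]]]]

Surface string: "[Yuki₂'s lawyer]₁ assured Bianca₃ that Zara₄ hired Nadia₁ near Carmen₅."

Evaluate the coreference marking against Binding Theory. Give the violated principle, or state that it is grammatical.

The two coindexed NPs are *[Yuki₂'s lawyer]₁* and *Nadia₁*.
*Nadia₁* is an R-expression. Principle C requires it to be free everywhere.
*[Yuki₂'s lawyer]₁* c-commands it and carries the same index.
The R-expression is bound → Principle C violation.

Principle C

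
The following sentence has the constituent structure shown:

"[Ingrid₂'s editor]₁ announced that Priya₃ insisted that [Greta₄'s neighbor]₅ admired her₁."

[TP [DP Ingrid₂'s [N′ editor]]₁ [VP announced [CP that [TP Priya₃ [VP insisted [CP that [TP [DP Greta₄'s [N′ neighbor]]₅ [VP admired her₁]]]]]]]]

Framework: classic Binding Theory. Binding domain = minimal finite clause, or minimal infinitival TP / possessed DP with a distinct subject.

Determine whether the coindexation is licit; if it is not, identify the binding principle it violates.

The two coindexed NPs are *[Ingrid₂'s editor]₁* and *her₁*.
*her₁* is a pronoun; its binding domain is the embedded TP, whose subject is [Greta₄'s neighbor]₅. Within that domain it is c-commanded only by *[Greta₄'s neighbor]₅*, which carries a different index — the pronoun is free locally, so Principle B holds.
*[Ingrid₂'s editor]₁* is an R-expression; *her₁* does not c-command it, and no other NP shares its index, so Principle C is satisfied.
All principles are respected.

grammatical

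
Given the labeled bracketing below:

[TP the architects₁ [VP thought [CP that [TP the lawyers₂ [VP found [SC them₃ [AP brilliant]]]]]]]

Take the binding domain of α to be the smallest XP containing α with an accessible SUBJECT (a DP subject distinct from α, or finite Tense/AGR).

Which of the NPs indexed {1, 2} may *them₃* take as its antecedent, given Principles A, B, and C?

{1}

*them* is a pronoun, so Principle B applies: it must be free in its binding domain.
Binding domain of *them₃*: the embedded TP, whose subject is the lawyers₂.
*the architects₁* c-commands the pronoun but from outside its binding domain, and is not c-commanded by it → coindexation permitted.
*the lawyers₂* c-commands the pronoun within its binding domain → coindexation would violate Principle B.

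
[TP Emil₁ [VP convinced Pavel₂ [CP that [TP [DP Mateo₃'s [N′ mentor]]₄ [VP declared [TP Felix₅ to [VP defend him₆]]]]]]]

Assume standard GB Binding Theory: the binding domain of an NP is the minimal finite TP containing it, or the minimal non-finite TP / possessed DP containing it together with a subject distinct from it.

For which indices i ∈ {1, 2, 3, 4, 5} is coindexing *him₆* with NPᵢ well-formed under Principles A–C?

{1, 2, 3, 4}

*him* is a pronoun, so Principle B applies: it must be free in its binding domain.
Binding domain of *him₆*: the embedded TP, whose subject is Felix₅.
*Emil₁* c-commands the pronoun but from outside its binding domain, and is not c-commanded by it → coindexation permitted.
*Pavel₂* c-commands the pronoun but from outside its binding domain, and is not c-commanded by it → coindexation permitted.
*Mateo₃* and the pronoun do not c-command one another → neither Principle B nor Principle C is at stake; coindexation permitted.
*[Mateo₃'s mentor]₄* c-commands the pronoun but from outside its binding domain, and is not c-commanded by it → coindexation permitted.
*Felix₅* c-commands the pronoun within its binding domain → coindexation would violate Principle B.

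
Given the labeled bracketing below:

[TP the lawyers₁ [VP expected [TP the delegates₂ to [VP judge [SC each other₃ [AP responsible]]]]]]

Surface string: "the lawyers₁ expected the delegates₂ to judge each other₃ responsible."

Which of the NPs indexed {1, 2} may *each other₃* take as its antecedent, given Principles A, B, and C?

{2}

*each other* is an anaphor, so Principle A applies: it must be bound in its binding domain.
Binding domain of *each other₃*: the embedded TP, whose subject is the delegates₂.
*the lawyers₁* c-commands the anaphor but is outside its binding domain → cannot satisfy Principle A.
*the delegates₂* c-commands the anaphor within its binding domain → licit binder.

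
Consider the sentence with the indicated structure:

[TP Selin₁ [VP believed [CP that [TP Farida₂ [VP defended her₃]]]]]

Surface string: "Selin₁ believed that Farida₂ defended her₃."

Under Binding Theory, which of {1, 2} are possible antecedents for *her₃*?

*her* is a pronoun, so Principle B applies: it must be free in its binding domain.
Binding domain of *her₃*: the embedded TP, whose subject is Farida₂.
*Selin₁* c-commands the pronoun but from outside its binding domain, and is not c-commanded by it → coindexation permitted.
*Farida₂* c-commands the pronoun within its binding domain → coindexation would violate Principle B.

{1}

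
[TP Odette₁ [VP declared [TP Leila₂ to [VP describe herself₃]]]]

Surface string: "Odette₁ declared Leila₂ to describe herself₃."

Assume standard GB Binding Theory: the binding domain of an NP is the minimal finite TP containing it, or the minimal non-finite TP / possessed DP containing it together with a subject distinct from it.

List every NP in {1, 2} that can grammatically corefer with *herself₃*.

{2}

*herself* is an anaphor, so Principle A applies: it must be bound in its binding domain.
Binding domain of *herself₃*: the embedded TP, whose subject is Leila₂.
*Odette₁* c-commands the anaphor but is outside its binding domain → cannot satisfy Principle A.
*Leila₂* c-commands the anaphor within its binding domain → licit binder.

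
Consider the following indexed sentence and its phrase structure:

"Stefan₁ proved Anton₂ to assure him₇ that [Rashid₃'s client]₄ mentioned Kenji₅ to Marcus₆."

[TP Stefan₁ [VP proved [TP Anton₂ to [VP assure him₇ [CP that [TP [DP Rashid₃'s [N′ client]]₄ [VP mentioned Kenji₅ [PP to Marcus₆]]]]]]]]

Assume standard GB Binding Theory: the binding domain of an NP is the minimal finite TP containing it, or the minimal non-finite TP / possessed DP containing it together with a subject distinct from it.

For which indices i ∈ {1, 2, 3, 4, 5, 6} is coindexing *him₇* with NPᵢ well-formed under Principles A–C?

{1}

*him* is a pronoun, so Principle B applies: it must be free in its binding domain.
Binding domain of *him₇*: the embedded TP, whose subject is Anton₂.
*Stefan₁* c-commands the pronoun but from outside its binding domain, and is not c-commanded by it → coindexation permitted.
*Anton₂* c-commands the pronoun within its binding domain → coindexation would violate Principle B.
*Rashid₃*: the pronoun c-commands this R-expression → coindexation would violate Principle C on *Rashid₃*.
*[Rashid₃'s client]₄*: the pronoun c-commands this R-expression → coindexation would violate Principle C on *[Rashid₃'s client]₄*.
*Kenji₅*: the pronoun c-commands this R-expression → coindexation would violate Principle C on *Kenji₅*.
*Marcus₆*: the pronoun c-commands this R-expression → coindexation would violate Principle C on *Marcus₆*.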